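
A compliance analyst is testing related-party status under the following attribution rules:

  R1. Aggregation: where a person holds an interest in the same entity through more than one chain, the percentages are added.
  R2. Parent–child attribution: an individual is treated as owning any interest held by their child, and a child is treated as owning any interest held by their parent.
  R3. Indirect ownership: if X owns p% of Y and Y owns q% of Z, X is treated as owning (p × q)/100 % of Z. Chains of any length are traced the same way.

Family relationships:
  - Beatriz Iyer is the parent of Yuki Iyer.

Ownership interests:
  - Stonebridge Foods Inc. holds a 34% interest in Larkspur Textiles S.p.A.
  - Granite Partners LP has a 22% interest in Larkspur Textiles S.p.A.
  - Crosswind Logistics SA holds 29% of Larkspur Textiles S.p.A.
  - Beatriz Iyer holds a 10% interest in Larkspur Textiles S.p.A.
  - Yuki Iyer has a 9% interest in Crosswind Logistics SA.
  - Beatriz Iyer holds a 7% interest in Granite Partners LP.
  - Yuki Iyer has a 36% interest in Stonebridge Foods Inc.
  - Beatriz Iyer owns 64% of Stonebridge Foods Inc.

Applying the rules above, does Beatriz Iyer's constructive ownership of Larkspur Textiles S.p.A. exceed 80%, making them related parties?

No

By parent–child attribution (R2), Beatriz Iyer is treated as also owning Yuki Iyer's interest in Stonebridge Foods Inc, giving 64% + 36% = 100%.
By parent–child attribution (R2), Beatriz Iyer is treated as owning Yuki Iyer's 9% interest in Crosswind Logistics SA.
Chain via Granite Partners LP (R3): 7% × 22% = 1.54% of Larkspur Textiles S.p.A.
Chain via Stonebridge Foods Inc. (R3): 100% × 34% = 34% of Larkspur Textiles S.p.A.
Direct interest in Larkspur Textiles S.p.A: 10%.
Chain via Crosswind Logistics SA (R3): 9% × 29% = 2.61% of Larkspur Textiles S.p.A.
Aggregating (R1): 1.54% + 34% + 10% + 2.61% = 48.15%.
48.15% does not exceed the 80% threshold, so Beatriz is not a related party to Larkspur Textiles S.p.A.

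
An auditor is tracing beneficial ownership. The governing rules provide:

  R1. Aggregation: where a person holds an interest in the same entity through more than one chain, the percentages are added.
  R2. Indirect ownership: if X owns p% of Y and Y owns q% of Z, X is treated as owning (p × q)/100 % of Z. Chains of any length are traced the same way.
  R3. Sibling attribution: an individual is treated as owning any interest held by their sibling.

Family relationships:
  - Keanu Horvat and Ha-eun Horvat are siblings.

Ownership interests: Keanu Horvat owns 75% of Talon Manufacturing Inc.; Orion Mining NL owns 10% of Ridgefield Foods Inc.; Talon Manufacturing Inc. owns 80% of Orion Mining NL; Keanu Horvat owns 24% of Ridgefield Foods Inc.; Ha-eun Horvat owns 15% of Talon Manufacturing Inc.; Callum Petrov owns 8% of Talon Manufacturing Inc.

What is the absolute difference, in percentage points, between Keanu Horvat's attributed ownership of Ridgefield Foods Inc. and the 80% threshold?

By sibling attribution (R3), Keanu Horvat is treated as also owning Ha-eun Horvat's interest in Talon Manufacturing Inc, giving 75% + 15% = 90%.
Chain via Talon Manufacturing Inc. → Orion Mining NL (R2): 90% × 80% × 10% = 7.2% of Ridgefield Foods Inc.
Direct interest in Ridgefield Foods Inc: 24%.
Aggregating (R1): 7.2% + 24% = 31.2%.
31.2% falls short of the 80% threshold by 48.8 percentage points.

48.8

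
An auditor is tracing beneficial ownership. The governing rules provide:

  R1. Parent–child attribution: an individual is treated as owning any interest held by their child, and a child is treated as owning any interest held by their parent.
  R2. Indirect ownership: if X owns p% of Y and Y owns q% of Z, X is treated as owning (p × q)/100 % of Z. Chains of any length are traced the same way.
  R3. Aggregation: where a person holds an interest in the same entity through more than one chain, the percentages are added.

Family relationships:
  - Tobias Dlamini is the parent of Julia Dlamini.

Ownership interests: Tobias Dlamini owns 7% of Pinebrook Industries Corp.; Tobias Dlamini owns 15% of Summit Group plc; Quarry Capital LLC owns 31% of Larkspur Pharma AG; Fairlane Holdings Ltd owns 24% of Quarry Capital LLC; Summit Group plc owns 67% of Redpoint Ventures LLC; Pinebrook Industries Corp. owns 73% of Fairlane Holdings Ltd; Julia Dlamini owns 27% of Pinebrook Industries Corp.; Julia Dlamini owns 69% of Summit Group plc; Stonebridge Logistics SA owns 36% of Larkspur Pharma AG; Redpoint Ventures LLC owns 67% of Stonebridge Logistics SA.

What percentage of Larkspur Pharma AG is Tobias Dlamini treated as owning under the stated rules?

15.421344%

By parent–child attribution (R1), Tobias Dlamini is treated as also owning Julia Dlamini's interest in Pinebrook Industries Corp, giving 7% + 27% = 34%.
By parent–child attribution (R1), Tobias Dlamini is treated as also owning Julia Dlamini's interest in Summit Group plc, giving 15% + 69% = 84%.
Chain via Pinebrook Industries Corp. → Fairlane Holdings Ltd → Quarry Capital LLC (R2): 34% × 73% × 24% × 31% = 1.846608% of Larkspur Pharma AG.
Chain via Summit Group plc → Redpoint Ventures LLC → Stonebridge Logistics SA (R2): 84% × 67% × 67% × 36% = 13.574736% of Larkspur Pharma AG.
Aggregating (R3): 1.846608% + 13.574736% = 15.421344%.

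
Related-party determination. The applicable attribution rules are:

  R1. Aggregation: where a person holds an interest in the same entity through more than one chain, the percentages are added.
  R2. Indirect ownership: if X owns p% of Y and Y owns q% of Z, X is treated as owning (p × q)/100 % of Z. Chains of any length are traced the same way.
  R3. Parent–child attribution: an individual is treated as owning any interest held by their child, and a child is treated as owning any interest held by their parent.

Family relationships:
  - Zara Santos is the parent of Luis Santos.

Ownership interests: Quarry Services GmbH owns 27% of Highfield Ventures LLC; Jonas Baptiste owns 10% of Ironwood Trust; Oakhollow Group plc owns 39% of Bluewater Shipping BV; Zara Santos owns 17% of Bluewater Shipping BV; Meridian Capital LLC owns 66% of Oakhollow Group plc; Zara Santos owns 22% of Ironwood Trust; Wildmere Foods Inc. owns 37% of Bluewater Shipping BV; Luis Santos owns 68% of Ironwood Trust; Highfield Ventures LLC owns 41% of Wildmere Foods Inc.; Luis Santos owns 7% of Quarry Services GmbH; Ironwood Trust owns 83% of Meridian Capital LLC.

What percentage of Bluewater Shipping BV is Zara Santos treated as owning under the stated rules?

36.514493%

By parent–child attribution (R3), Zara Santos is treated as also owning Luis Santos's interest in Ironwood Trust, giving 22% + 68% = 90%.
By parent–child attribution (R3), Zara Santos is treated as owning Luis Santos's 7% interest in Quarry Services GmbH.
Chain via Ironwood Trust → Meridian Capital LLC → Oakhollow Group plc (R2): 90% × 83% × 66% × 39% = 19.22778% of Bluewater Shipping BV.
Direct interest in Bluewater Shipping BV: 17%.
Chain via Quarry Services GmbH → Highfield Ventures LLC → Wildmere Foods Inc. (R2): 7% × 27% × 41% × 37% = 0.286713% of Bluewater Shipping BV.
Aggregating (R1): 19.22778% + 17% + 0.286713% = 36.514493%.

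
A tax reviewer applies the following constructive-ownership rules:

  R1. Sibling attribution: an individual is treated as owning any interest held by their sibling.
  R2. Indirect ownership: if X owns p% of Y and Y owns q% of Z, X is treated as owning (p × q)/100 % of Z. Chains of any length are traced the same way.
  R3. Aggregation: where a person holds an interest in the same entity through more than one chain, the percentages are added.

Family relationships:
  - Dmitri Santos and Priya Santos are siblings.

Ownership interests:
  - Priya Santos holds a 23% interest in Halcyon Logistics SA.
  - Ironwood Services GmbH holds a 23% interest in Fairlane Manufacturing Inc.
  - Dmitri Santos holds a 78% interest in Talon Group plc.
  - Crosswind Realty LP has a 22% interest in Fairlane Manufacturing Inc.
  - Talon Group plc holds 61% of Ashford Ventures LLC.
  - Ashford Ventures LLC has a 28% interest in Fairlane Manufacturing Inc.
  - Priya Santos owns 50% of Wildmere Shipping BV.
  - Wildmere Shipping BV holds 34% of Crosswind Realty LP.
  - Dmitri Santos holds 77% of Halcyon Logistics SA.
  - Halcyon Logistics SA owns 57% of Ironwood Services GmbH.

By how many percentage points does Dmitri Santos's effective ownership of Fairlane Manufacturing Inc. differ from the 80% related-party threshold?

By sibling attribution (R1), Dmitri Santos is treated as also owning Priya Santos's interest in Halcyon Logistics SA, giving 77% + 23% = 100%.
By sibling attribution (R1), Dmitri Santos is treated as owning Priya Santos's 50% interest in Wildmere Shipping BV.
Chain via Talon Group plc → Ashford Ventures LLC (R2): 78% × 61% × 28% = 13.3224% of Fairlane Manufacturing Inc.
Chain via Halcyon Logistics SA → Ironwood Services GmbH (R2): 100% × 57% × 23% = 13.11% of Fairlane Manufacturing Inc.
Chain via Wildmere Shipping BV → Crosswind Realty LP (R2): 50% × 34% × 22% = 3.74% of Fairlane Manufacturing Inc.
Aggregating (R3): 13.3224% + 13.11% + 3.74% = 30.1724%.
30.1724% falls short of the 80% threshold by 49.8276 percentage points.

49.8276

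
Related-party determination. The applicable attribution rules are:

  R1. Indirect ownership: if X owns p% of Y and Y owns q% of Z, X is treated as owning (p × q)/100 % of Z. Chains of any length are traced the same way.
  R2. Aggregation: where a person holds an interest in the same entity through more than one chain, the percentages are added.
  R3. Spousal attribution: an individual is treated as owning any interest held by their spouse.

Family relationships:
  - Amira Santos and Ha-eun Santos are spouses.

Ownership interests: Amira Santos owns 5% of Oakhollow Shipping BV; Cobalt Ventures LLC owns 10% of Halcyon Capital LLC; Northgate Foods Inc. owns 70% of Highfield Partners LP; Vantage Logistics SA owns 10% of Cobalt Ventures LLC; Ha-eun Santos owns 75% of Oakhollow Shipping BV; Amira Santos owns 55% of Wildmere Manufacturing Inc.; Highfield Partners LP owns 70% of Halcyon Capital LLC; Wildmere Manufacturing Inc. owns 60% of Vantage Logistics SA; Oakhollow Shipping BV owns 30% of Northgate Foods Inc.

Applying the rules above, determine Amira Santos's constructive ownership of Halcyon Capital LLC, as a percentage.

12.09%

By spousal attribution (R3), Amira Santos is treated as also owning Ha-eun Santos's interest in Oakhollow Shipping BV, giving 5% + 75% = 80%.
Chain via Oakhollow Shipping BV → Northgate Foods Inc. → Highfield Partners LP (R1): 80% × 30% × 70% × 70% = 11.76% of Halcyon Capital LLC.
Chain via Wildmere Manufacturing Inc. → Vantage Logistics SA → Cobalt Ventures LLC (R1): 55% × 60% × 10% × 10% = 0.33% of Halcyon Capital LLC.
Aggregating (R2): 11.76% + 0.33% = 12.09%.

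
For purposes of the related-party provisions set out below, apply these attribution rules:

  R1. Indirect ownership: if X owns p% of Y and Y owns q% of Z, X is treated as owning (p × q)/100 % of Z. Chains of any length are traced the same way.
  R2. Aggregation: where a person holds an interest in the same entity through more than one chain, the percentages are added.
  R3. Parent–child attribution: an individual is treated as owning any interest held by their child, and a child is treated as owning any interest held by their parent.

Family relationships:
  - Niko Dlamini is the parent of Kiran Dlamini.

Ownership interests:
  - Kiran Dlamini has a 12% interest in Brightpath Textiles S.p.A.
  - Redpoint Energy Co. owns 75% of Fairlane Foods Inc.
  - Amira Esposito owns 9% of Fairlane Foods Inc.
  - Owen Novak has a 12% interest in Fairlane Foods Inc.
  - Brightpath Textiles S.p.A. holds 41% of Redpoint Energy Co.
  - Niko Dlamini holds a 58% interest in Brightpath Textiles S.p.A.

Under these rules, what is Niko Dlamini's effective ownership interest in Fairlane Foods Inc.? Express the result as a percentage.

21.525%

By parent–child attribution (R3), Niko Dlamini is treated as also owning Kiran Dlamini's interest in Brightpath Textiles S.p.A, giving 58% + 12% = 70%.
Chain via Brightpath Textiles S.p.A. → Redpoint Energy Co. (R1): 70% × 41% × 75% = 21.525% of Fairlane Foods Inc.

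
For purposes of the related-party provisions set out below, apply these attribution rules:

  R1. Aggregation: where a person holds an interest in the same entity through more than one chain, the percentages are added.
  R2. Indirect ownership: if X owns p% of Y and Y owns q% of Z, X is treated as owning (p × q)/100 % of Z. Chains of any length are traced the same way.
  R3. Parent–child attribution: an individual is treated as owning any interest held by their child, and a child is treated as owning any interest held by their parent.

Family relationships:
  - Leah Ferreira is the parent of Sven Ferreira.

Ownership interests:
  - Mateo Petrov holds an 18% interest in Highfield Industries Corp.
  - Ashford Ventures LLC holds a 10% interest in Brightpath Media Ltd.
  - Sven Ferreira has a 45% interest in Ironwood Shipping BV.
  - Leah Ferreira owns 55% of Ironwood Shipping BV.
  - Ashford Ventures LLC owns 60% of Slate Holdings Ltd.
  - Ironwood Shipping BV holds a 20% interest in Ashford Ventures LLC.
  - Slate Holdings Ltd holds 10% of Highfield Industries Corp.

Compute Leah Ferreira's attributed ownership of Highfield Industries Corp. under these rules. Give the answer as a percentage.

1.2%

By parent–child attribution (R3), Leah Ferreira is treated as also owning Sven Ferreira's interest in Ironwood Shipping BV, giving 55% + 45% = 100%.
Chain via Ironwood Shipping BV → Ashford Ventures LLC → Slate Holdings Ltd (R2): 100% × 20% × 60% × 10% = 1.2% of Highfield Industries Corp.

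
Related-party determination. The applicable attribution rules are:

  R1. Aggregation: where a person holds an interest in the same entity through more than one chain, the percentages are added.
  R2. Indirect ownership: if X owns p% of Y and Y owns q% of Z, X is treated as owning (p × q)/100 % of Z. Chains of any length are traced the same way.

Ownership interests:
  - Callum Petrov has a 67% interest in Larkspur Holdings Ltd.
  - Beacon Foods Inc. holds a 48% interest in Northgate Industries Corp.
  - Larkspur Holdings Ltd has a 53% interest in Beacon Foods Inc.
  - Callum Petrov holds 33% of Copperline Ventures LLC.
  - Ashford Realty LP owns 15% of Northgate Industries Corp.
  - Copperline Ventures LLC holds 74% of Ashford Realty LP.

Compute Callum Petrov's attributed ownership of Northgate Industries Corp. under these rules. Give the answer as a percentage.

Chain via Larkspur Holdings Ltd → Beacon Foods Inc. (R2): 67% × 53% × 48% = 17.0448% of Northgate Industries Corp.
Chain via Copperline Ventures LLC → Ashford Realty LP (R2): 33% × 74% × 15% = 3.663% of Northgate Industries Corp.
Aggregating (R1): 17.0448% + 3.663% = 20.7078%.

20.7078%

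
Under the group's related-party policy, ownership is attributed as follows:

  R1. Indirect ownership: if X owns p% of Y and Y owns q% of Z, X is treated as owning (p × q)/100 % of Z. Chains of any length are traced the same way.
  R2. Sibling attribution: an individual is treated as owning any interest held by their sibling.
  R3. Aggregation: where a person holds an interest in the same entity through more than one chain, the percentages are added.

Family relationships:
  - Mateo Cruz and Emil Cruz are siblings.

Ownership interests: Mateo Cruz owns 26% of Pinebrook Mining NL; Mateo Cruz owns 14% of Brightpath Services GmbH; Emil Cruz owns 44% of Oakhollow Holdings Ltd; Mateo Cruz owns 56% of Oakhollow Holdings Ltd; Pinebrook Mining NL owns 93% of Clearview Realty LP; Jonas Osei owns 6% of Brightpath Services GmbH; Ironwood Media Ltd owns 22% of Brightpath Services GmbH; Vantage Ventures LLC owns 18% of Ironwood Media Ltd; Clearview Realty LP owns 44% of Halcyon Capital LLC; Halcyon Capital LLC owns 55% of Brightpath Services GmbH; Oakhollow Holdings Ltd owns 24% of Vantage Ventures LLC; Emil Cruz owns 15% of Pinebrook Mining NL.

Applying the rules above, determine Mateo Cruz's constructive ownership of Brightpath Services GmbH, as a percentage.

24.17786%

By sibling attribution (R2), Mateo Cruz is treated as also owning Emil Cruz's interest in Oakhollow Holdings Ltd, giving 56% + 44% = 100%.
By sibling attribution (R2), Mateo Cruz is treated as also owning Emil Cruz's interest in Pinebrook Mining NL, giving 26% + 15% = 41%.
Chain via Oakhollow Holdings Ltd → Vantage Ventures LLC → Ironwood Media Ltd (R1): 100% × 24% × 18% × 22% = 0.9504% of Brightpath Services GmbH.
Chain via Pinebrook Mining NL → Clearview Realty LP → Halcyon Capital LLC (R1): 41% × 93% × 44% × 55% = 9.22746% of Brightpath Services GmbH.
Direct interest in Brightpath Services GmbH: 14%.
Aggregating (R3): 0.9504% + 9.22746% + 14% = 24.17786%.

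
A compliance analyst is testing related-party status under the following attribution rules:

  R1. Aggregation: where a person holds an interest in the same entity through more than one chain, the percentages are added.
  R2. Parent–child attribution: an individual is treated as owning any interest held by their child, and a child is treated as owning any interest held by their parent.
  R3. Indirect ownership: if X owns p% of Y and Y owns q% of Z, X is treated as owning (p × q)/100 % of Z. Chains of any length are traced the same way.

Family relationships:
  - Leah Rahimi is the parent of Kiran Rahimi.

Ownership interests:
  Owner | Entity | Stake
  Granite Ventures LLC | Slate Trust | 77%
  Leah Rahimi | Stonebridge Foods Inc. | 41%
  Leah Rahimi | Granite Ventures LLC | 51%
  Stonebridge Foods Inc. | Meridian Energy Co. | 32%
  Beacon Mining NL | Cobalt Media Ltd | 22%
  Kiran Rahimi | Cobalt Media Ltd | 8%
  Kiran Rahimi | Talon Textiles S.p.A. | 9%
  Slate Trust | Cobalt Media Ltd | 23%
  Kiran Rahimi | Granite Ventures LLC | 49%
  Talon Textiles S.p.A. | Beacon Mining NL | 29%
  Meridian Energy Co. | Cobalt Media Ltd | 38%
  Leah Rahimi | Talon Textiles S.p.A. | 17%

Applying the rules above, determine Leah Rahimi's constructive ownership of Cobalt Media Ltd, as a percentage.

By parent–child attribution (R2), Leah Rahimi is treated as also owning Kiran Rahimi's interest in Granite Ventures LLC, giving 51% + 49% = 100%.
By parent–child attribution (R2), Leah Rahimi is treated as also owning Kiran Rahimi's interest in Talon Textiles S.p.A, giving 17% + 9% = 26%.
By parent–child attribution (R2), Leah Rahimi is treated as owning Kiran Rahimi's 8% interest in Cobalt Media Ltd.
Chain via Stonebridge Foods Inc. → Meridian Energy Co. (R3): 41% × 32% × 38% = 4.9856% of Cobalt Media Ltd.
Chain via Granite Ventures LLC → Slate Trust (R3): 100% × 77% × 23% = 17.71% of Cobalt Media Ltd.
Chain via Talon Textiles S.p.A. → Beacon Mining NL (R3): 26% × 29% × 22% = 1.6588% of Cobalt Media Ltd.
Direct interest in Cobalt Media Ltd: 8%.
Aggregating (R1): 4.9856% + 17.71% + 1.6588% + 8% = 32.3544%.

32.3544%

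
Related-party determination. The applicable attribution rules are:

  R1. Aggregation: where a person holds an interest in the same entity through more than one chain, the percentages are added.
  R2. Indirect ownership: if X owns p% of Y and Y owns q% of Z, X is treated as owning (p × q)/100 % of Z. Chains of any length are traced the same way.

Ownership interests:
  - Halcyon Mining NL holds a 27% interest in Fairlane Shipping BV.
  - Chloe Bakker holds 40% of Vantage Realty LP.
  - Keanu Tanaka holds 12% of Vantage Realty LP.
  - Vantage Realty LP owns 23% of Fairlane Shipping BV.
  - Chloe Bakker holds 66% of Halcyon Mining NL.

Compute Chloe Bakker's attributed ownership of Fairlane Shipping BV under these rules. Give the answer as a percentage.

27.02%

Chain via Halcyon Mining NL (R2): 66% × 27% = 17.82% of Fairlane Shipping BV.
Chain via Vantage Realty LP (R2): 40% × 23% = 9.2% of Fairlane Shipping BV.
Aggregating (R1): 17.82% + 9.2% = 27.02%.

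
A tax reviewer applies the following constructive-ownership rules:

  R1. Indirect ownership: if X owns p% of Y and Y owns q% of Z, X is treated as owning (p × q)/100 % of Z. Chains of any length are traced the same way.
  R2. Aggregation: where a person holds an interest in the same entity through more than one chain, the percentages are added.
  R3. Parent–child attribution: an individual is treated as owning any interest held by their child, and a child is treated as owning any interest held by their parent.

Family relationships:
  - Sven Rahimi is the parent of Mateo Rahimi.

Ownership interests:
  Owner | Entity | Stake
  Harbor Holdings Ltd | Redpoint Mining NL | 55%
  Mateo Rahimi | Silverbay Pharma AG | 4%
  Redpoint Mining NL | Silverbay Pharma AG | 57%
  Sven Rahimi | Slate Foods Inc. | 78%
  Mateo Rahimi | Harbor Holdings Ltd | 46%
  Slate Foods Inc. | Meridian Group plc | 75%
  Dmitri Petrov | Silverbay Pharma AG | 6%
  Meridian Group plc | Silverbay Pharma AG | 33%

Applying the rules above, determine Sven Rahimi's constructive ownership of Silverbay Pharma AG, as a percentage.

37.726%

By parent–child attribution (R3), Sven Rahimi is treated as owning Mateo Rahimi's 46% interest in Harbor Holdings Ltd.
By parent–child attribution (R3), Sven Rahimi is treated as owning Mateo Rahimi's 4% interest in Silverbay Pharma AG.
Chain via Slate Foods Inc. → Meridian Group plc (R1): 78% × 75% × 33% = 19.305% of Silverbay Pharma AG.
Chain via Harbor Holdings Ltd → Redpoint Mining NL (R1): 46% × 55% × 57% = 14.421% of Silverbay Pharma AG.
Direct interest in Silverbay Pharma AG: 4%.
Aggregating (R2): 19.305% + 14.421% + 4% = 37.726%.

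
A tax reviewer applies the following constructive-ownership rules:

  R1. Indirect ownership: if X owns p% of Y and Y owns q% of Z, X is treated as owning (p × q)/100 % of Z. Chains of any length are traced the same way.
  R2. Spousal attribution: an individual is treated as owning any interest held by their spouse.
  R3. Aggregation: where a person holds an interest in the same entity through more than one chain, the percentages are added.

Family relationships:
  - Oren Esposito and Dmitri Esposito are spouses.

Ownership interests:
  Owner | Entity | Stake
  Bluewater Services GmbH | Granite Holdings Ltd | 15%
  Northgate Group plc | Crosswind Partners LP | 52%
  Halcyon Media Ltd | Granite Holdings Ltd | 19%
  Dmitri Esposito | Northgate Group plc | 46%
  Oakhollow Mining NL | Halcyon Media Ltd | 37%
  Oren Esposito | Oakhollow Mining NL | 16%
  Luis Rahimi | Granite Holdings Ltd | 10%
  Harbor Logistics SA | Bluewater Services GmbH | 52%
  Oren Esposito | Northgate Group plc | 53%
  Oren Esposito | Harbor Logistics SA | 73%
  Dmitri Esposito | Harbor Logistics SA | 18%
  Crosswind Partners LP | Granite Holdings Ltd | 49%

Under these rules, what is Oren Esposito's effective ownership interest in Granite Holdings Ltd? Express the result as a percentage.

By spousal attribution (R2), Oren Esposito is treated as also owning Dmitri Esposito's interest in Northgate Group plc, giving 53% + 46% = 99%.
By spousal attribution (R2), Oren Esposito is treated as also owning Dmitri Esposito's interest in Harbor Logistics SA, giving 73% + 18% = 91%.
Chain via Northgate Group plc → Crosswind Partners LP (R1): 99% × 52% × 49% = 25.2252% of Granite Holdings Ltd.
Chain via Oakhollow Mining NL → Halcyon Media Ltd (R1): 16% × 37% × 19% = 1.1248% of Granite Holdings Ltd.
Chain via Harbor Logistics SA → Bluewater Services GmbH (R1): 91% × 52% × 15% = 7.098% of Granite Holdings Ltd.
Aggregating (R3): 25.2252% + 1.1248% + 7.098% = 33.448%.

33.448%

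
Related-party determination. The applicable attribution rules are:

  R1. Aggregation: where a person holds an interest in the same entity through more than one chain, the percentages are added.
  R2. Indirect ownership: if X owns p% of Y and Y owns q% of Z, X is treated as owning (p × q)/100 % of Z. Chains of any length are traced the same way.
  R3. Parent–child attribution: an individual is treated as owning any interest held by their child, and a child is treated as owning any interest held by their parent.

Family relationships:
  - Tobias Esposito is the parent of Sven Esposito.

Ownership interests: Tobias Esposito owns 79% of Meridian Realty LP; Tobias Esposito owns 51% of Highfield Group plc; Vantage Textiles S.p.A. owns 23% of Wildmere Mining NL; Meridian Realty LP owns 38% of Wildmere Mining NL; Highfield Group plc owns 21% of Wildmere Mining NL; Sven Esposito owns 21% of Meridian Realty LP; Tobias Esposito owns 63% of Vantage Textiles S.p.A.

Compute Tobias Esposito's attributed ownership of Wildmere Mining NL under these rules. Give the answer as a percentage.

63.2%

By parent–child attribution (R3), Tobias Esposito is treated as also owning Sven Esposito's interest in Meridian Realty LP, giving 79% + 21% = 100%.
Chain via Highfield Group plc (R2): 51% × 21% = 10.71% of Wildmere Mining NL.
Chain via Meridian Realty LP (R2): 100% × 38% = 38% of Wildmere Mining NL.
Chain via Vantage Textiles S.p.A. (R2): 63% × 23% = 14.49% of Wildmere Mining NL.
Aggregating (R1): 10.71% + 38% + 14.49% = 63.2%.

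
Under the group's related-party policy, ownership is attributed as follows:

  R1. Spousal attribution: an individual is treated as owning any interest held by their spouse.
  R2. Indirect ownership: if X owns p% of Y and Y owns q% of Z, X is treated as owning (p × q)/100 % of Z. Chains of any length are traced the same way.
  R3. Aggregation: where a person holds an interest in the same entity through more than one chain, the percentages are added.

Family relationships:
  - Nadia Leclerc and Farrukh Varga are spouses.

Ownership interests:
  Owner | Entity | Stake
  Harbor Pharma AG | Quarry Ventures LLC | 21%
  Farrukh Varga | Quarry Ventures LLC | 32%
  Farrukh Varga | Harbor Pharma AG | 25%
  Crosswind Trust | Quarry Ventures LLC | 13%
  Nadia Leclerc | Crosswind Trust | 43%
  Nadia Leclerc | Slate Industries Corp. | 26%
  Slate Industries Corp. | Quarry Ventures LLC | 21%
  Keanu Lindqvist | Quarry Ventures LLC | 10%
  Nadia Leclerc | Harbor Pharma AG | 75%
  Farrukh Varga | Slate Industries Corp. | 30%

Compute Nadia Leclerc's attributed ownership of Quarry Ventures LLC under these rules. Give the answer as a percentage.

70.35%

By spousal attribution (R1), Nadia Leclerc is treated as also owning Farrukh Varga's interest in Slate Industries Corp, giving 26% + 30% = 56%.
By spousal attribution (R1), Nadia Leclerc is treated as also owning Farrukh Varga's interest in Harbor Pharma AG, giving 75% + 25% = 100%.
By spousal attribution (R1), Nadia Leclerc is treated as owning Farrukh Varga's 32% interest in Quarry Ventures LLC.
Chain via Slate Industries Corp. (R2): 56% × 21% = 11.76% of Quarry Ventures LLC.
Chain via Crosswind Trust (R2): 43% × 13% = 5.59% of Quarry Ventures LLC.
Chain via Harbor Pharma AG (R2): 100% × 21% = 21% of Quarry Ventures LLC.
Direct interest in Quarry Ventures LLC: 32%.
Aggregating (R3): 11.76% + 5.59% + 21% + 32% = 70.35%.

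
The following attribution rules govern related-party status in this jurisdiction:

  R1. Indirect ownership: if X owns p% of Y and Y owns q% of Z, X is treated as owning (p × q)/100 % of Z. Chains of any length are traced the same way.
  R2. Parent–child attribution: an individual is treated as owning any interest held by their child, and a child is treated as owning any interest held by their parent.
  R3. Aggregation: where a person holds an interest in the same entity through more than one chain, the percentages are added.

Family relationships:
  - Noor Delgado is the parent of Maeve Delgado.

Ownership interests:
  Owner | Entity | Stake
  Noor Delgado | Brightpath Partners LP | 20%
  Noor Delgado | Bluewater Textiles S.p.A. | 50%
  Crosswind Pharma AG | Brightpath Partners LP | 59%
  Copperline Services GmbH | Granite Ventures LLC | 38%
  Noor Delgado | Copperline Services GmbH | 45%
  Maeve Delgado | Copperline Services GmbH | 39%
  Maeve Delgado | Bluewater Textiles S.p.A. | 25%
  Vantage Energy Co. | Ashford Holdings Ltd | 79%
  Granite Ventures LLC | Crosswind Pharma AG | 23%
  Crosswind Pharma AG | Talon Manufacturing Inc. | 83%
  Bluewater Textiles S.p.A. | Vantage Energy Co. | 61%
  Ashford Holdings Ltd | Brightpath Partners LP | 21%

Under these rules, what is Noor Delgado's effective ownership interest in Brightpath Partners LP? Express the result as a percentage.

31.921469%

By parent–child attribution (R2), Noor Delgado is treated as also owning Maeve Delgado's interest in Copperline Services GmbH, giving 45% + 39% = 84%.
By parent–child attribution (R2), Noor Delgado is treated as also owning Maeve Delgado's interest in Bluewater Textiles S.p.A, giving 50% + 25% = 75%.
Chain via Copperline Services GmbH → Granite Ventures LLC → Crosswind Pharma AG (R1): 84% × 38% × 23% × 59% = 4.331544% of Brightpath Partners LP.
Chain via Bluewater Textiles S.p.A. → Vantage Energy Co. → Ashford Holdings Ltd (R1): 75% × 61% × 79% × 21% = 7.589925% of Brightpath Partners LP.
Direct interest in Brightpath Partners LP: 20%.
Aggregating (R3): 4.331544% + 7.589925% + 20% = 31.921469%.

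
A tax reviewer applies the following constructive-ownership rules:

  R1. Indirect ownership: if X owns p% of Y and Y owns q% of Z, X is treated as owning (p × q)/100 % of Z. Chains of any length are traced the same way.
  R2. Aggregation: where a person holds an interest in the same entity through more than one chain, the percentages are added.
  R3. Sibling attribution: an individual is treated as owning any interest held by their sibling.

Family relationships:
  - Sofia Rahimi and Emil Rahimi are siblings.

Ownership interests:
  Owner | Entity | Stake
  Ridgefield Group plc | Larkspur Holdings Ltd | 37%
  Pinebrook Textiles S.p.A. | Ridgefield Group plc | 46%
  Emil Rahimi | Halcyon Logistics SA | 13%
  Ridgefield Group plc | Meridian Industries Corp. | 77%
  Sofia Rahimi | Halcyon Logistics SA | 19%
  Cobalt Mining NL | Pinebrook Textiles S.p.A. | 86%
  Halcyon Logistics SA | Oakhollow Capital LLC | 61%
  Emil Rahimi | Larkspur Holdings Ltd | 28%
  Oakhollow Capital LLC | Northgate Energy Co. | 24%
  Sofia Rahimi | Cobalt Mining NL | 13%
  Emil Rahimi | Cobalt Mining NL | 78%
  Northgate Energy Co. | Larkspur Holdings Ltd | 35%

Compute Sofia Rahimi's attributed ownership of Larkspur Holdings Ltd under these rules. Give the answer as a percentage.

42.959532%

By sibling attribution (R3), Sofia Rahimi is treated as also owning Emil Rahimi's interest in Halcyon Logistics SA, giving 19% + 13% = 32%.
By sibling attribution (R3), Sofia Rahimi is treated as also owning Emil Rahimi's interest in Cobalt Mining NL, giving 13% + 78% = 91%.
By sibling attribution (R3), Sofia Rahimi is treated as owning Emil Rahimi's 28% interest in Larkspur Holdings Ltd.
Chain via Halcyon Logistics SA → Oakhollow Capital LLC → Northgate Energy Co. (R1): 32% × 61% × 24% × 35% = 1.63968% of Larkspur Holdings Ltd.
Chain via Cobalt Mining NL → Pinebrook Textiles S.p.A. → Ridgefield Group plc (R1): 91% × 86% × 46% × 37% = 13.319852% of Larkspur Holdings Ltd.
Direct interest in Larkspur Holdings Ltd: 28%.
Aggregating (R2): 1.63968% + 13.319852% + 28% = 42.959532%.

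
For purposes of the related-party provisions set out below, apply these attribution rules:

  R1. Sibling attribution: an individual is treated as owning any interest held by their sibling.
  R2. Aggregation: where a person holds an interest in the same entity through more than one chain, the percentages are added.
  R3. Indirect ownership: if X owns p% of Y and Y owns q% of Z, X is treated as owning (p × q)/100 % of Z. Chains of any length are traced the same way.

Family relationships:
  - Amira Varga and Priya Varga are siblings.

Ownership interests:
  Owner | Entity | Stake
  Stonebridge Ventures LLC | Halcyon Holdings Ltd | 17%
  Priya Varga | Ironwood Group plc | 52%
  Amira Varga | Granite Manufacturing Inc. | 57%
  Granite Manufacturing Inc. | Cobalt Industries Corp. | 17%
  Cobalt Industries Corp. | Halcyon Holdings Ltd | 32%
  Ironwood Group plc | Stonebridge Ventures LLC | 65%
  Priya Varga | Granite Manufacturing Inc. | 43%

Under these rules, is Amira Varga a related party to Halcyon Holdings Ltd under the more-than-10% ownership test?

By sibling attribution (R1), Amira Varga is treated as also owning Priya Varga's interest in Granite Manufacturing Inc, giving 57% + 43% = 100%.
By sibling attribution (R1), Amira Varga is treated as owning Priya Varga's 52% interest in Ironwood Group plc.
Chain via Granite Manufacturing Inc. → Cobalt Industries Corp. (R3): 100% × 17% × 32% = 5.44% of Halcyon Holdings Ltd.
Chain via Ironwood Group plc → Stonebridge Ventures LLC (R3): 52% × 65% × 17% = 5.746% of Halcyon Holdings Ltd.
Aggregating (R2): 5.44% + 5.746% = 11.186%.
11.186% exceeds the 10% threshold, so Amira is a related party to Halcyon Holdings Ltd.

Yes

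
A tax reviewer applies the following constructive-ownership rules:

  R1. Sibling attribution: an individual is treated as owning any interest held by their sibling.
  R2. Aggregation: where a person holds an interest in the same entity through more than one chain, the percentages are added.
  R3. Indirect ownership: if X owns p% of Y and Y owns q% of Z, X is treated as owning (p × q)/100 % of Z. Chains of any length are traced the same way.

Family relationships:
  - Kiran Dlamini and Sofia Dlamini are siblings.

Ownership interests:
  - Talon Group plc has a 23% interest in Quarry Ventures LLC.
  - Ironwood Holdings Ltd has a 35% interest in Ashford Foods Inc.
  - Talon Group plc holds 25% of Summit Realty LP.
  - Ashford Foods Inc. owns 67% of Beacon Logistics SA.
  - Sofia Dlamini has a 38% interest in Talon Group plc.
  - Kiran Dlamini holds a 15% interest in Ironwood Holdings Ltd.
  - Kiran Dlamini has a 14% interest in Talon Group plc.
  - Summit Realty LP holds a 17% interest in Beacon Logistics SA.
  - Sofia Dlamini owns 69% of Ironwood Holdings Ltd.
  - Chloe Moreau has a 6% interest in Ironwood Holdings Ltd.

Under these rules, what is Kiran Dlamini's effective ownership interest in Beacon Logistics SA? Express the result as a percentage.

By sibling attribution (R1), Kiran Dlamini is treated as also owning Sofia Dlamini's interest in Ironwood Holdings Ltd, giving 15% + 69% = 84%.
By sibling attribution (R1), Kiran Dlamini is treated as also owning Sofia Dlamini's interest in Talon Group plc, giving 14% + 38% = 52%.
Chain via Ironwood Holdings Ltd → Ashford Foods Inc. (R3): 84% × 35% × 67% = 19.698% of Beacon Logistics SA.
Chain via Talon Group plc → Summit Realty LP (R3): 52% × 25% × 17% = 2.21% of Beacon Logistics SA.
Aggregating (R2): 19.698% + 2.21% = 21.908%.

21.908%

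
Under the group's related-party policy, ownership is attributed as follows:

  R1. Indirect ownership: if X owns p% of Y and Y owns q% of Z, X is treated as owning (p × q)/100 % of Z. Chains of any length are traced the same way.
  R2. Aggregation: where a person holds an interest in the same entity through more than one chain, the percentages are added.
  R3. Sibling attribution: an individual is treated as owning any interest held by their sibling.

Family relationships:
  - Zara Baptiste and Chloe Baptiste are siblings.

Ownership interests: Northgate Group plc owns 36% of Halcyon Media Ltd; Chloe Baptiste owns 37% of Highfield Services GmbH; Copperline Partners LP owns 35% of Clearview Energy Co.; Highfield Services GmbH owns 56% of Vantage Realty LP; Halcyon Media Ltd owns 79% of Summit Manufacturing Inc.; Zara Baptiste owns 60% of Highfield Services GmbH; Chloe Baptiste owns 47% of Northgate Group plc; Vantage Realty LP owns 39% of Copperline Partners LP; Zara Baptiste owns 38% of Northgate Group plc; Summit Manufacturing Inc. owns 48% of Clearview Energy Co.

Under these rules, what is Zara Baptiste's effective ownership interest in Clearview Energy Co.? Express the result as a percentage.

19.0182%

By sibling attribution (R3), Zara Baptiste is treated as also owning Chloe Baptiste's interest in Highfield Services GmbH, giving 60% + 37% = 97%.
By sibling attribution (R3), Zara Baptiste is treated as also owning Chloe Baptiste's interest in Northgate Group plc, giving 38% + 47% = 85%.
Chain via Highfield Services GmbH → Vantage Realty LP → Copperline Partners LP (R1): 97% × 56% × 39% × 35% = 7.41468% of Clearview Energy Co.
Chain via Northgate Group plc → Halcyon Media Ltd → Summit Manufacturing Inc. (R1): 85% × 36% × 79% × 48% = 11.60352% of Clearview Energy Co.
Aggregating (R2): 7.41468% + 11.60352% = 19.0182%.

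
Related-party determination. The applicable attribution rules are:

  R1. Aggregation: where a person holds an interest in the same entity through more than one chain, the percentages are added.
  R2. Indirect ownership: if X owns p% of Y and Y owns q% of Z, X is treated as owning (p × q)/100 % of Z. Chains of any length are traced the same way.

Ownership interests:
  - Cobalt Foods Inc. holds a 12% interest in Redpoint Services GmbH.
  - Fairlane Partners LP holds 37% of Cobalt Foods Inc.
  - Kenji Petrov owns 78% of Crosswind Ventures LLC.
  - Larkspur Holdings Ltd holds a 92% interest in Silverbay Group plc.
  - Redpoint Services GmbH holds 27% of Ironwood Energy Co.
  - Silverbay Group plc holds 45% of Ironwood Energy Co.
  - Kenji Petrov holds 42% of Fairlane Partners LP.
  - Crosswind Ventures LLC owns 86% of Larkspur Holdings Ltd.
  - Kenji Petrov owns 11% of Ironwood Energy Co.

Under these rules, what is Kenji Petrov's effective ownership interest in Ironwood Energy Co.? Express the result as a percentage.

Chain via Crosswind Ventures LLC → Larkspur Holdings Ltd → Silverbay Group plc (R2): 78% × 86% × 92% × 45% = 27.77112% of Ironwood Energy Co.
Chain via Fairlane Partners LP → Cobalt Foods Inc. → Redpoint Services GmbH (R2): 42% × 37% × 12% × 27% = 0.503496% of Ironwood Energy Co.
Direct interest in Ironwood Energy Co: 11%.
Aggregating (R1): 27.77112% + 0.503496% + 11% = 39.274616%.

39.274616%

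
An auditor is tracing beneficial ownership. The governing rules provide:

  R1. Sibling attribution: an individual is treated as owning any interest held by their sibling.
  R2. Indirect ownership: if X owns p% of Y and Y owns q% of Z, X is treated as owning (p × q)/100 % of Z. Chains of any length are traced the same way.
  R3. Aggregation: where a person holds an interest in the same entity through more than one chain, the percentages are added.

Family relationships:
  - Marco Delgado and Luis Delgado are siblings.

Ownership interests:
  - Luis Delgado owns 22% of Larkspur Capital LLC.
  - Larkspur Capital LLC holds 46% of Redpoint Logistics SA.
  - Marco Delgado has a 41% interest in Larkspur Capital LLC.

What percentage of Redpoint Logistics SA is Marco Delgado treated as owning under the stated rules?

28.98%

By sibling attribution (R1), Marco Delgado is treated as also owning Luis Delgado's interest in Larkspur Capital LLC, giving 41% + 22% = 63%.
Chain via Larkspur Capital LLC (R2): 63% × 46% = 28.98% of Redpoint Logistics SA.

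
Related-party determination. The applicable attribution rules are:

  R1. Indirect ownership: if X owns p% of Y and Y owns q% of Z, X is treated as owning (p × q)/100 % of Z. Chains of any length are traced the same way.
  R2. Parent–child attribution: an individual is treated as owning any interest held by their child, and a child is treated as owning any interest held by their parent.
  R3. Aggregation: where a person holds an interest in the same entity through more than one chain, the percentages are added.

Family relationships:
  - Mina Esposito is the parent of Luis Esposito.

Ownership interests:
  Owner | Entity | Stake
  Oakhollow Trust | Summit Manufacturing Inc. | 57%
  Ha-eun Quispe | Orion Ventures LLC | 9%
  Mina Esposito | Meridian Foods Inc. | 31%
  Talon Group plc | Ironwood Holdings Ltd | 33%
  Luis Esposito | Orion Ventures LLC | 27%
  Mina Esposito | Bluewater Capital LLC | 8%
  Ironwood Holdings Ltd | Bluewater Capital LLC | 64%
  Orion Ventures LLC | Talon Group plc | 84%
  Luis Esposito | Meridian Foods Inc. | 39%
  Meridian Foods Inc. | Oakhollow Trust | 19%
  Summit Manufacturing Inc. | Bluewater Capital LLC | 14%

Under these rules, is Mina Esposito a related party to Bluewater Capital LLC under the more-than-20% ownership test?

No

By parent–child attribution (R2), Mina Esposito is treated as also owning Luis Esposito's interest in Meridian Foods Inc, giving 31% + 39% = 70%.
By parent–child attribution (R2), Mina Esposito is treated as owning Luis Esposito's 27% interest in Orion Ventures LLC.
Chain via Meridian Foods Inc. → Oakhollow Trust → Summit Manufacturing Inc. (R1): 70% × 19% × 57% × 14% = 1.06134% of Bluewater Capital LLC.
Direct interest in Bluewater Capital LLC: 8%.
Chain via Orion Ventures LLC → Talon Group plc → Ironwood Holdings Ltd (R1): 27% × 84% × 33% × 64% = 4.790016% of Bluewater Capital LLC.
Aggregating (R3): 1.06134% + 8% + 4.790016% = 13.851356%.
13.851356% does not exceed the 20% threshold, so Mina is not a related party to Bluewater Capital LLC.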